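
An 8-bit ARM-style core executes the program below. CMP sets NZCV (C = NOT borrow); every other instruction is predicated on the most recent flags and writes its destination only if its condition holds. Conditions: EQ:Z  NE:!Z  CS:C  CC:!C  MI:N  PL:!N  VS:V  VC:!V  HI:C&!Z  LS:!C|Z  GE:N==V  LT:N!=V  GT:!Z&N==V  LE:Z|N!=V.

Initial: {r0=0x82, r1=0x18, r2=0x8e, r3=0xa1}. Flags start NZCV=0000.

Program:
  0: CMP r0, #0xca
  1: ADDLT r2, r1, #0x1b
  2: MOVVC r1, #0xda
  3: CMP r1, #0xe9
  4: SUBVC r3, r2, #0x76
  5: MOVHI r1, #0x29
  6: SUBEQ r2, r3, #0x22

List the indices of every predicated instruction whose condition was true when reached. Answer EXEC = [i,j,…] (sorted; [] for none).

[0] flags=1000 → (cmp)
[1] flags=1000 LT?T → r2=0x33
[2] flags=1000 VC?T → r1=0xda
[3] flags=1000 → (cmp)
[4] flags=1000 VC?T → r3=0xbd
[5] flags=1000 HI?F → skip
[6] flags=1000 EQ?F → skip

EXEC = [1,2,4]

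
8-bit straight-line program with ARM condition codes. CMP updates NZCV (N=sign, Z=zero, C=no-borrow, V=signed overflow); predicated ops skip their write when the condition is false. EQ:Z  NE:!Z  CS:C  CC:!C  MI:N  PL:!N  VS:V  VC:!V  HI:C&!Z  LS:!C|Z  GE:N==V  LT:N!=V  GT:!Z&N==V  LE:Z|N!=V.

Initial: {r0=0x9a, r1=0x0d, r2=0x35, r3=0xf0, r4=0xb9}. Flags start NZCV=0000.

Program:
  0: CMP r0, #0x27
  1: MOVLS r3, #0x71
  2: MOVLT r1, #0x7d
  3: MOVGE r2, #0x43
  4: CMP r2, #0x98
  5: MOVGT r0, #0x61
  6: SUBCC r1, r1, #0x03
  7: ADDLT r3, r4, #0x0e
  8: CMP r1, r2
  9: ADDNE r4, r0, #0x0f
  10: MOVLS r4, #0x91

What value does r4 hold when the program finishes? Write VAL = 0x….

VAL = 0x70

0: ✓ CMP  NZCV=0011
1: · MOVLS
2: ✓ MOVLT  r1←0x7d
3: · MOVGE
4: ✓ CMP  NZCV=1001
5: ✓ MOVGT  r0←0x61
6: ✓ SUBCC  r1←0x7a
7: · ADDLT
8: ✓ CMP  NZCV=0010
9: ✓ ADDNE  r4←0x70
10: · MOVLS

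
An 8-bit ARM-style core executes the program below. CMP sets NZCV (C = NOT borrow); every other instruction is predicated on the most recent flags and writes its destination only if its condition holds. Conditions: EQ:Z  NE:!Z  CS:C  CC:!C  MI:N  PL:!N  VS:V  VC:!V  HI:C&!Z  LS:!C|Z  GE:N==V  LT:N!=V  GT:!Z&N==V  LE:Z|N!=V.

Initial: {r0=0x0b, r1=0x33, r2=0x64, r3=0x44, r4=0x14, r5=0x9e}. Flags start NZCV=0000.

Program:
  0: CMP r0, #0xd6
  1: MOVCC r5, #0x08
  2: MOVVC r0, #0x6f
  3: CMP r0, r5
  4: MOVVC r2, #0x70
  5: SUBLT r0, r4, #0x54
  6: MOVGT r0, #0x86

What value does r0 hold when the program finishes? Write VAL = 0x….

0: ✓ CMP  NZCV=0000
1: ✓ MOVCC  r5←0x08
2: ✓ MOVVC  r0←0x6f
3: ✓ CMP  NZCV=0010
4: ✓ MOVVC  r2←0x70
5: · SUBLT
6: ✓ MOVGT  r0←0x86

VAL = 0x86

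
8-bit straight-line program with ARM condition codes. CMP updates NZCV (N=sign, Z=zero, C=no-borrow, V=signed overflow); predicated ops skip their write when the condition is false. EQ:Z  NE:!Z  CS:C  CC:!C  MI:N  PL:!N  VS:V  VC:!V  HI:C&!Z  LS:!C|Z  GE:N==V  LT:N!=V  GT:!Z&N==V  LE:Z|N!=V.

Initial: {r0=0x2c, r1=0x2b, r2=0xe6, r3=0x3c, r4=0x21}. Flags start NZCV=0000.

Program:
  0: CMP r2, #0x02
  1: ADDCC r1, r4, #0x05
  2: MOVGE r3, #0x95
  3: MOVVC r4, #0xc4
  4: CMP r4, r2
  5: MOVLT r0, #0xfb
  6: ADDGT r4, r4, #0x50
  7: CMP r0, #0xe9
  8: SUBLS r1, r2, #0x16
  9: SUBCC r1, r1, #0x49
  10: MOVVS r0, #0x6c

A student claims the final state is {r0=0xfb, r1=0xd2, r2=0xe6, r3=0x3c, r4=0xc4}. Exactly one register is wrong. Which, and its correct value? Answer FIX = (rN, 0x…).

0: ✓ CMP  NZCV=1010
1: · ADDCC
2: · MOVGE
3: ✓ MOVVC  r4←0xc4
4: ✓ CMP  NZCV=1000
5: ✓ MOVLT  r0←0xfb
6: · ADDGT
7: ✓ CMP  NZCV=0010
8: · SUBLS
9: · SUBCC
10: · MOVVS

FIX = (r1, 0x2b)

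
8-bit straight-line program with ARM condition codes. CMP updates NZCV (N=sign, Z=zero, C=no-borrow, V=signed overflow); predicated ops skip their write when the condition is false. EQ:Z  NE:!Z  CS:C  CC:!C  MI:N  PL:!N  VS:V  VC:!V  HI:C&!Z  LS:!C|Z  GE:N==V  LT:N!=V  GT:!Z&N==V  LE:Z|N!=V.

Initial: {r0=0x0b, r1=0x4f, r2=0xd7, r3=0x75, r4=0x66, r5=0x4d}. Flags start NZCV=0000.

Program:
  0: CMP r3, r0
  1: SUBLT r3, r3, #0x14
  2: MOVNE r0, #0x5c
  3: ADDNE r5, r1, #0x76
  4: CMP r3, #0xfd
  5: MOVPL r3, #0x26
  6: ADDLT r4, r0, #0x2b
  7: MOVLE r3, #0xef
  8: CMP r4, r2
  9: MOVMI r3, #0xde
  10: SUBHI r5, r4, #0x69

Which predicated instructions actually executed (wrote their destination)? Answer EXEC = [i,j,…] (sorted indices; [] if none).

EXEC = [2,3,5,9]

[0] flags=0010 → (cmp)
[1] flags=0010 LT?F → skip
[2] flags=0010 NE?T → r0=0x5c
[3] flags=0010 NE?T → r5=0xc5
[4] flags=0000 → (cmp)
[5] flags=0000 PL?T → r3=0x26
[6] flags=0000 LT?F → skip
[7] flags=0000 LE?F → skip
[8] flags=1001 → (cmp)
[9] flags=1001 MI?T → r3=0xde
[10] flags=1001 HI?F → skip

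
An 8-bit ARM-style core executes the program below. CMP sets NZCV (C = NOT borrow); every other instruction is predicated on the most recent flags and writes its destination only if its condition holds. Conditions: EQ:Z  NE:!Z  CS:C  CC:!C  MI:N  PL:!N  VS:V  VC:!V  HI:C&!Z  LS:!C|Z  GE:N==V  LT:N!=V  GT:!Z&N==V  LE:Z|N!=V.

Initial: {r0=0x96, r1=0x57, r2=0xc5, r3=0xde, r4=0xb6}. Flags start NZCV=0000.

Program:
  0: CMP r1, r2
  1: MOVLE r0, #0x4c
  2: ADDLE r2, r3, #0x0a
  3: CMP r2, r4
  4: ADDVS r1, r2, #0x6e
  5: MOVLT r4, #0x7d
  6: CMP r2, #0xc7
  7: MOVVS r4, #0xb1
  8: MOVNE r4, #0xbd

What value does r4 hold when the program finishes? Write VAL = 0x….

[0] flags=1001 → (cmp)
[1] flags=1001 LE?F → skip
[2] flags=1001 LE?F → skip
[3] flags=0010 → (cmp)
[4] flags=0010 VS?F → skip
[5] flags=0010 LT?F → skip
[6] flags=1000 → (cmp)
[7] flags=1000 VS?F → skip
[8] flags=1000 NE?T → r4=0xbd

VAL = 0xbd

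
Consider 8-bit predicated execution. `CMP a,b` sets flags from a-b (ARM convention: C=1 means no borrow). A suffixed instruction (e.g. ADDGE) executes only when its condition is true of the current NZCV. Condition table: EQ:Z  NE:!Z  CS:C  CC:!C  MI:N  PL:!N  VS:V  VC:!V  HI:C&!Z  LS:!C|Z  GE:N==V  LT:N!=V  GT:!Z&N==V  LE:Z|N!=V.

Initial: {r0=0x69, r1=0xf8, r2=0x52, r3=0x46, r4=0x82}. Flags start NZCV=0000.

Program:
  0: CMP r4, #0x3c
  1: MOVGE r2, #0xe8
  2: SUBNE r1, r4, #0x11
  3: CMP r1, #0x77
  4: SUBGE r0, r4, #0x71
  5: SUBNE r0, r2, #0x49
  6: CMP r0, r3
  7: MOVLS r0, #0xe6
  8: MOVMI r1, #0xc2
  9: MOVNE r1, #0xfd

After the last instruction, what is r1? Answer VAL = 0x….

[0] flags=0011 → (cmp)
[1] flags=0011 GE?F → skip
[2] flags=0011 NE?T → r1=0x71
[3] flags=1000 → (cmp)
[4] flags=1000 GE?F → skip
[5] flags=1000 NE?T → r0=0x09
[6] flags=1000 → (cmp)
[7] flags=1000 LS?T → r0=0xe6
[8] flags=1000 MI?T → r1=0xc2
[9] flags=1000 NE?T → r1=0xfd

VAL = 0xfd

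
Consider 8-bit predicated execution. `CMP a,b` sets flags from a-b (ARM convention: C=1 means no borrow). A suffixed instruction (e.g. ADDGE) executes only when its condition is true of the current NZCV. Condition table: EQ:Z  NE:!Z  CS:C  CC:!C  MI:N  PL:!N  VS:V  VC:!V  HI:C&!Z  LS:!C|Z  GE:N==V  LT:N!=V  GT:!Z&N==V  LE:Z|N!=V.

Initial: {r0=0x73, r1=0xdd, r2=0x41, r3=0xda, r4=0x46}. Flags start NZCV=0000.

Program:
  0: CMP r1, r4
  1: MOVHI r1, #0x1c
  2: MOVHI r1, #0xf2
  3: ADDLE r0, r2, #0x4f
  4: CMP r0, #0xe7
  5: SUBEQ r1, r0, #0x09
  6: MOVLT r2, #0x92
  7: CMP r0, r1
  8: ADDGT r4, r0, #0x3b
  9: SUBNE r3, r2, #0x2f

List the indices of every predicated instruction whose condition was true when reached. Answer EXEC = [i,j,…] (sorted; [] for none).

EXEC = [1,2,3,6,9]

[0] flags=1010 → (cmp)
[1] flags=1010 HI?T → r1=0x1c
[2] flags=1010 HI?T → r1=0xf2
[3] flags=1010 LE?T → r0=0x90
[4] flags=1000 → (cmp)
[5] flags=1000 EQ?F → skip
[6] flags=1000 LT?T → r2=0x92
[7] flags=1000 → (cmp)
[8] flags=1000 GT?F → skip
[9] flags=1000 NE?T → r3=0x63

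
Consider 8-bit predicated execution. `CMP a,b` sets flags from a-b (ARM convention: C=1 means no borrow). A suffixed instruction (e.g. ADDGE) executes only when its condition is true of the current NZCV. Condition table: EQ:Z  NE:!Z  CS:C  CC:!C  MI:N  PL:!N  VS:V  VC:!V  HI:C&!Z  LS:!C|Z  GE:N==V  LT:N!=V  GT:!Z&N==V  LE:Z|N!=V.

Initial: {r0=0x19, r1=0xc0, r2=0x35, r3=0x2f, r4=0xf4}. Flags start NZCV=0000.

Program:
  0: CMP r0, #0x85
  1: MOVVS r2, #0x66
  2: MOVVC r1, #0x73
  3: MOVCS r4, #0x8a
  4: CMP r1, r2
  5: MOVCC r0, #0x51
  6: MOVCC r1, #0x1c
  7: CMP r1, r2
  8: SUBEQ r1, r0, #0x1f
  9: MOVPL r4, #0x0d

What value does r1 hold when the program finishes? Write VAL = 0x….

VAL = 0xc0

[0] flags=1001 → (cmp)
[1] flags=1001 VS?T → r2=0x66
[2] flags=1001 VC?F → skip
[3] flags=1001 CS?F → skip
[4] flags=0011 → (cmp)
[5] flags=0011 CC?F → skip
[6] flags=0011 CC?F → skip
[7] flags=0011 → (cmp)
[8] flags=0011 EQ?F → skip
[9] flags=0011 PL?T → r4=0x0d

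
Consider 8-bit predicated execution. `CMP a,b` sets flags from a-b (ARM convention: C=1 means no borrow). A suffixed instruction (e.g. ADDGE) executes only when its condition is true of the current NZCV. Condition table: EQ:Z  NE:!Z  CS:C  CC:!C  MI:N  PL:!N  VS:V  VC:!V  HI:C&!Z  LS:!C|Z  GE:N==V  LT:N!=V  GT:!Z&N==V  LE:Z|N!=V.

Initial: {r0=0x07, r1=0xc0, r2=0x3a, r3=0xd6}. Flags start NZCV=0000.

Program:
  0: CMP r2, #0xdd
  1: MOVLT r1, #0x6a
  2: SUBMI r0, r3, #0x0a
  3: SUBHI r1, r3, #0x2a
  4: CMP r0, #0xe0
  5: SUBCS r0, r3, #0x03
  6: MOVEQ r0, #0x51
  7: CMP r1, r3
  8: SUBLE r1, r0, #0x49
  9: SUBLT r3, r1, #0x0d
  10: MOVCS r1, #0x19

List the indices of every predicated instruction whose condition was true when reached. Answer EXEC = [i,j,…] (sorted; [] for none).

[0] flags=0000 → (cmp)
[1] flags=0000 LT?F → skip
[2] flags=0000 MI?F → skip
[3] flags=0000 HI?F → skip
[4] flags=0000 → (cmp)
[5] flags=0000 CS?F → skip
[6] flags=0000 EQ?F → skip
[7] flags=1000 → (cmp)
[8] flags=1000 LE?T → r1=0xbe
[9] flags=1000 LT?T → r3=0xb1
[10] flags=1000 CS?F → skip

EXEC = [8,9]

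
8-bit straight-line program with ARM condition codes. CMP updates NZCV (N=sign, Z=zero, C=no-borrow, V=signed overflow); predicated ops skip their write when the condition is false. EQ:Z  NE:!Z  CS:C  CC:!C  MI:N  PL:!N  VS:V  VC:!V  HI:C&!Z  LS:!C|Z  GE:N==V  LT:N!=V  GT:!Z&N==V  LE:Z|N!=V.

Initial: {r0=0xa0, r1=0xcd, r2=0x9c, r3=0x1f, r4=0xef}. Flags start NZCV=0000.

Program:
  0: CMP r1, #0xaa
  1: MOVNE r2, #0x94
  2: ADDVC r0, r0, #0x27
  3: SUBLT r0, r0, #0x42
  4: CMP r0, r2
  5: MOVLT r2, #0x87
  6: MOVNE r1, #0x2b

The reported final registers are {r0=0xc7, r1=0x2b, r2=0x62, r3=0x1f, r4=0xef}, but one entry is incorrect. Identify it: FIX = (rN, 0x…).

FIX = (r2, 0x94)

0: ✓ CMP  NZCV=0010
1: ✓ MOVNE  r2←0x94
2: ✓ ADDVC  r0←0xc7
3: · SUBLT
4: ✓ CMP  NZCV=0010
5: · MOVLT
6: ✓ MOVNE  r1←0x2b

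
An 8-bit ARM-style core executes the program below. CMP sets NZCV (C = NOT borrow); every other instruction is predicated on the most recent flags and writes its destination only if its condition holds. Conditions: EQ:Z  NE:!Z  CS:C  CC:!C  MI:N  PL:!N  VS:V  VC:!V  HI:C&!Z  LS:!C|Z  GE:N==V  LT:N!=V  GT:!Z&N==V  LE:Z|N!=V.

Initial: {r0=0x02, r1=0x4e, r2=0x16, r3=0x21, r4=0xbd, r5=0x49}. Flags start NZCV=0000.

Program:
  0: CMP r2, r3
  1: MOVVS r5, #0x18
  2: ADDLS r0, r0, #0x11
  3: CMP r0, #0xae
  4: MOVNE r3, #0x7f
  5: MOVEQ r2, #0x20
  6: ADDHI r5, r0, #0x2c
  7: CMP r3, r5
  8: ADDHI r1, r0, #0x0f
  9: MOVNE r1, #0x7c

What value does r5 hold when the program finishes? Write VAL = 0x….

VAL = 0x49

0: ✓ CMP  NZCV=1000
1: · MOVVS
2: ✓ ADDLS  r0←0x13
3: ✓ CMP  NZCV=0000
4: ✓ MOVNE  r3←0x7f
5: · MOVEQ
6: · ADDHI
7: ✓ CMP  NZCV=0010
8: ✓ ADDHI  r1←0x22
9: ✓ MOVNE  r1←0x7c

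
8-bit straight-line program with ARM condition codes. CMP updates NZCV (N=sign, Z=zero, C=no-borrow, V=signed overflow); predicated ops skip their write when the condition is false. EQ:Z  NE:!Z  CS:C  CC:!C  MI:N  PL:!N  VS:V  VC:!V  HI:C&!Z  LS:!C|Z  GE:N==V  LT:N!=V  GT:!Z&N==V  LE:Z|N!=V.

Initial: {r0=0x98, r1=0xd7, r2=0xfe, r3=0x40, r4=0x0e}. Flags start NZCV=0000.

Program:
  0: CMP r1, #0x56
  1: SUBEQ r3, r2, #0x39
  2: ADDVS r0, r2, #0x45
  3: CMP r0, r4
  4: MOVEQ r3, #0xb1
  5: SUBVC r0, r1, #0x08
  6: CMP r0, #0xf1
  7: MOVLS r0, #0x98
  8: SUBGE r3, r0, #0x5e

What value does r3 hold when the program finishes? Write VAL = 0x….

VAL = 0x40

[0] flags=1010 → (cmp)
[1] flags=1010 EQ?F → skip
[2] flags=1010 VS?F → skip
[3] flags=1010 → (cmp)
[4] flags=1010 EQ?F → skip
[5] flags=1010 VC?T → r0=0xcf
[6] flags=1000 → (cmp)
[7] flags=1000 LS?T → r0=0x98
[8] flags=1000 GE?F → skip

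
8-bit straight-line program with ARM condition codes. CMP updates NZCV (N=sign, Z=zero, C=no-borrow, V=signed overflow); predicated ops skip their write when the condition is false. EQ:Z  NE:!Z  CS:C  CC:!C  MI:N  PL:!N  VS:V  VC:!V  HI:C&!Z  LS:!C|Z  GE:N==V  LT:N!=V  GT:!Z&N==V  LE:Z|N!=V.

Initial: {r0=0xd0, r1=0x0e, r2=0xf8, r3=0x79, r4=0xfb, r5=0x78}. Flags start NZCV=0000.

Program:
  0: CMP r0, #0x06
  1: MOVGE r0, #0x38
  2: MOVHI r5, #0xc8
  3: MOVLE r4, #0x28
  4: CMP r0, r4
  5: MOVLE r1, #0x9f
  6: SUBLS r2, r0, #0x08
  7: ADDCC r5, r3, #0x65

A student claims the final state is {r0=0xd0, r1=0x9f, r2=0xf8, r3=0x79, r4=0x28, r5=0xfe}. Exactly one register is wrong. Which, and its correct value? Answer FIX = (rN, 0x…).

FIX = (r5, 0xc8)

[0] flags=1010 → (cmp)
[1] flags=1010 GE?F → skip
[2] flags=1010 HI?T → r5=0xc8
[3] flags=1010 LE?T → r4=0x28
[4] flags=1010 → (cmp)
[5] flags=1010 LE?T → r1=0x9f
[6] flags=1010 LS?F → skip
[7] flags=1010 CC?F → skip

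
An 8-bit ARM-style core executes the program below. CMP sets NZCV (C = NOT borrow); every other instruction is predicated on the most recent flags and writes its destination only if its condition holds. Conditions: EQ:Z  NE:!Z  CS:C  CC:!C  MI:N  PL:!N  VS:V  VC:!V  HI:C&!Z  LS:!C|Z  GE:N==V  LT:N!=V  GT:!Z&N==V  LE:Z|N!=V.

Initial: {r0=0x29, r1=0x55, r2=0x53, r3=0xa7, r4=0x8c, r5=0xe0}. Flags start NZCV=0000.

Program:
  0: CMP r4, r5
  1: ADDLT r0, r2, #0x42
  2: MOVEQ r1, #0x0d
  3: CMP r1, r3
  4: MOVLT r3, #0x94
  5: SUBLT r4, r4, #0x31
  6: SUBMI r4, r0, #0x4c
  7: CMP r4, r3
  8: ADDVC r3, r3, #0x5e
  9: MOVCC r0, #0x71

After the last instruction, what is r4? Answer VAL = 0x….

VAL = 0x49

0: ✓ CMP  NZCV=1000
1: ✓ ADDLT  r0←0x95
2: · MOVEQ
3: ✓ CMP  NZCV=1001
4: · MOVLT
5: · SUBLT
6: ✓ SUBMI  r4←0x49
7: ✓ CMP  NZCV=1001
8: · ADDVC
9: ✓ MOVCC  r0←0x71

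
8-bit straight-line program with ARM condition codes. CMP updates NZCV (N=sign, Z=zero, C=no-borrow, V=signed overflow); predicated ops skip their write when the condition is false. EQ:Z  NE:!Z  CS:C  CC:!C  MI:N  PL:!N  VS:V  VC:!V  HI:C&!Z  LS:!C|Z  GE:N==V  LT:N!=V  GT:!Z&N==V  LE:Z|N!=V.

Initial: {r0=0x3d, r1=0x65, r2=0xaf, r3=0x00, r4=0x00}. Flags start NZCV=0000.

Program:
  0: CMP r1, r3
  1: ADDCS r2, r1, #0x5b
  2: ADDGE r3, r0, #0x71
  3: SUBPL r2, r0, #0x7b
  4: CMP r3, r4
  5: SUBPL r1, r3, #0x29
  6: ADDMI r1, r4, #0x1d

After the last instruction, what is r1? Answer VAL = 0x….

VAL = 0x1d

[0] flags=0010 → (cmp)
[1] flags=0010 CS?T → r2=0xc0
[2] flags=0010 GE?T → r3=0xae
[3] flags=0010 PL?T → r2=0xc2
[4] flags=1010 → (cmp)
[5] flags=1010 PL?F → skip
[6] flags=1010 MI?T → r1=0x1d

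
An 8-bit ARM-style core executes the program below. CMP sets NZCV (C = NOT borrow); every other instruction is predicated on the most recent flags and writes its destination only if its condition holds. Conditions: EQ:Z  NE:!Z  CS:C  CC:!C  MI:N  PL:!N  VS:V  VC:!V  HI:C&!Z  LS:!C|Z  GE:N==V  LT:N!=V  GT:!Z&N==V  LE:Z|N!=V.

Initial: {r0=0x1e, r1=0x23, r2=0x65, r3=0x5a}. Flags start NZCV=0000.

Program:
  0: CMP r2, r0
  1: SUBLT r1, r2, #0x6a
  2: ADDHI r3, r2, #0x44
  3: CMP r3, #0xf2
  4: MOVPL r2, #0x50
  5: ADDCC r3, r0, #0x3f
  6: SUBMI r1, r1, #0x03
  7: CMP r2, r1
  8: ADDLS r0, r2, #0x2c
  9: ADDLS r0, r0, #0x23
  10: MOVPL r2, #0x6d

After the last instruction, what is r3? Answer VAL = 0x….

VAL = 0x5d

0: ✓ CMP  NZCV=0010
1: · SUBLT
2: ✓ ADDHI  r3←0xa9
3: ✓ CMP  NZCV=1000
4: · MOVPL
5: ✓ ADDCC  r3←0x5d
6: ✓ SUBMI  r1←0x20
7: ✓ CMP  NZCV=0010
8: · ADDLS
9: · ADDLS
10: ✓ MOVPL  r2←0x6d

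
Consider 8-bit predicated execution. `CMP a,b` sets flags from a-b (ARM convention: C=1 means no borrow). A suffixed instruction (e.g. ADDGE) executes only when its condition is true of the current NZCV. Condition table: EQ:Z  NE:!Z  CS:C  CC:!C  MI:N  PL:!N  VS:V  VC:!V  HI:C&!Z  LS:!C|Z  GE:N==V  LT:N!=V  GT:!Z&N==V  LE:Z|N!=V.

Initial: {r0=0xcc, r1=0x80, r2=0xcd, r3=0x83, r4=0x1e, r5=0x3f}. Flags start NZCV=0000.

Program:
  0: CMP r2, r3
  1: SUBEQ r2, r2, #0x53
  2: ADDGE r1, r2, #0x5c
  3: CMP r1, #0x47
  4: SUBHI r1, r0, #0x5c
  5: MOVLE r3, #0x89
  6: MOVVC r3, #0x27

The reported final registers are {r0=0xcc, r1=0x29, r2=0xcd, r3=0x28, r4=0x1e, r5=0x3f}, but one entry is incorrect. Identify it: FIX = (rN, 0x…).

FIX = (r3, 0x27)

[0] flags=0010 → (cmp)
[1] flags=0010 EQ?F → skip
[2] flags=0010 GE?T → r1=0x29
[3] flags=1000 → (cmp)
[4] flags=1000 HI?F → skip
[5] flags=1000 LE?T → r3=0x89
[6] flags=1000 VC?T → r3=0x27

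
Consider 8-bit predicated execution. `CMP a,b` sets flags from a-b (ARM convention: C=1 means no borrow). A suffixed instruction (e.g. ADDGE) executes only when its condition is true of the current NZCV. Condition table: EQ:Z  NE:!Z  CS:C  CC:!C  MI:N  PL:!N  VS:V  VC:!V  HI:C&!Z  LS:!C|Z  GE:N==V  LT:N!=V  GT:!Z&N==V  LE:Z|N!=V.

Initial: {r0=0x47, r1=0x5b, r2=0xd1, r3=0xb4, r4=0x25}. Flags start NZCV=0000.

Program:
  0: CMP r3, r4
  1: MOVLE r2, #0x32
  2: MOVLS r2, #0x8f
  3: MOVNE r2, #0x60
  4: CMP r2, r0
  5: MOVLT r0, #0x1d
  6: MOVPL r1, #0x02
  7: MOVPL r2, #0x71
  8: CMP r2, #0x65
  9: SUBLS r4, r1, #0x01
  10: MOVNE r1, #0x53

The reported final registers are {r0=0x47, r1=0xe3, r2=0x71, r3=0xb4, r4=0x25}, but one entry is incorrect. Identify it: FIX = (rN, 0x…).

[0] flags=1010 → (cmp)
[1] flags=1010 LE?T → r2=0x32
[2] flags=1010 LS?F → skip
[3] flags=1010 NE?T → r2=0x60
[4] flags=0010 → (cmp)
[5] flags=0010 LT?F → skip
[6] flags=0010 PL?T → r1=0x02
[7] flags=0010 PL?T → r2=0x71
[8] flags=0010 → (cmp)
[9] flags=0010 LS?F → skip
[10] flags=0010 NE?T → r1=0x53

FIX = (r1, 0x53)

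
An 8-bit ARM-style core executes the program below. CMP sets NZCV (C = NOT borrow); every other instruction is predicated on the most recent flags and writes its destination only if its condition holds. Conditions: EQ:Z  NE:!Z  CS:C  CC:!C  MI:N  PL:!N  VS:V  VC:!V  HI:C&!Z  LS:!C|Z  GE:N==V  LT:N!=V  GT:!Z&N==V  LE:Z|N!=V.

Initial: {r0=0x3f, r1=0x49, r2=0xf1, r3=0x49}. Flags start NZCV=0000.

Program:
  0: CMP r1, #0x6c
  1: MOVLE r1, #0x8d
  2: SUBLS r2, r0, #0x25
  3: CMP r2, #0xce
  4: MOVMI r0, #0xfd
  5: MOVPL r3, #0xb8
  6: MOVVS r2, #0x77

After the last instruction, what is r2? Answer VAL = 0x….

0: ✓ CMP  NZCV=1000
1: ✓ MOVLE  r1←0x8d
2: ✓ SUBLS  r2←0x1a
3: ✓ CMP  NZCV=0000
4: · MOVMI
5: ✓ MOVPL  r3←0xb8
6: · MOVVS

VAL = 0x1a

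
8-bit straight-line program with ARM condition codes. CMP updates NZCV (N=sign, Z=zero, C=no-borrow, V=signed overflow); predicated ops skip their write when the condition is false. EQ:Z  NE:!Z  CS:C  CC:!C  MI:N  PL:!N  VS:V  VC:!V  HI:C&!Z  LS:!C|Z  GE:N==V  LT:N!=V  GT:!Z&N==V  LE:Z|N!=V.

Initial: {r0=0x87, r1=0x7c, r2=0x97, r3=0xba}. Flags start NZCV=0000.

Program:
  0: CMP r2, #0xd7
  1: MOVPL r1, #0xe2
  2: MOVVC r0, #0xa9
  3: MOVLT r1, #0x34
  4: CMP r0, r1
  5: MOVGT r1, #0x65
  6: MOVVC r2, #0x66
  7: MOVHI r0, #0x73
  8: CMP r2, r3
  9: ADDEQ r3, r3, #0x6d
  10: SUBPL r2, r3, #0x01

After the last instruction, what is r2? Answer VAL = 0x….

VAL = 0x97

0: ✓ CMP  NZCV=1000
1: · MOVPL
2: ✓ MOVVC  r0←0xa9
3: ✓ MOVLT  r1←0x34
4: ✓ CMP  NZCV=0011
5: · MOVGT
6: · MOVVC
7: ✓ MOVHI  r0←0x73
8: ✓ CMP  NZCV=1000
9: · ADDEQ
10: · SUBPL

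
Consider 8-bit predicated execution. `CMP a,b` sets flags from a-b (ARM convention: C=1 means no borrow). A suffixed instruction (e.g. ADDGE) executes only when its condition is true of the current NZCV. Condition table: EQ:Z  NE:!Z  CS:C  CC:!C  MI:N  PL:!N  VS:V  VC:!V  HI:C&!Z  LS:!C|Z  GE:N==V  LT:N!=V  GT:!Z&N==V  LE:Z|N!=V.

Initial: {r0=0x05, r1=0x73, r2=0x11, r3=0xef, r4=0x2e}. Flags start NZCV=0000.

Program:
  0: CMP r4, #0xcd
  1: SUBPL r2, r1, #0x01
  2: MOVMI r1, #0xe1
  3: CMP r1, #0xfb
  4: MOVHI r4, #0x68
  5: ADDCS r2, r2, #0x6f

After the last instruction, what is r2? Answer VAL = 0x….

0: ✓ CMP  NZCV=0000
1: ✓ SUBPL  r2←0x72
2: · MOVMI
3: ✓ CMP  NZCV=0000
4: · MOVHI
5: · ADDCS

VAL = 0x72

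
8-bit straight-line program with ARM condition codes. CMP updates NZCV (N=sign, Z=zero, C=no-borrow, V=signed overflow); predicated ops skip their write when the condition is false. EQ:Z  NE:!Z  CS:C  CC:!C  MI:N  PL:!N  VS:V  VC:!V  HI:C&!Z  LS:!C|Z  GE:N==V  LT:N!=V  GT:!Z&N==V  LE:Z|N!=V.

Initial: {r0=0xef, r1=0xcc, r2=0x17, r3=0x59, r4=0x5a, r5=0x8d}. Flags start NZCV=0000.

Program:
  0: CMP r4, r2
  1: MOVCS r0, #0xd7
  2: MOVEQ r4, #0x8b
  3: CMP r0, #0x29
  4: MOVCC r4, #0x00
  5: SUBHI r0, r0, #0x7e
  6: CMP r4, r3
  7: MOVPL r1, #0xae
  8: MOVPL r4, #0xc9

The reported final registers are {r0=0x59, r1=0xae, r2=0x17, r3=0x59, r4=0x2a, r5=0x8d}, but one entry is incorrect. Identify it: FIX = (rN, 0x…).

FIX = (r4, 0xc9)

0: ✓ CMP  NZCV=0010
1: ✓ MOVCS  r0←0xd7
2: · MOVEQ
3: ✓ CMP  NZCV=1010
4: · MOVCC
5: ✓ SUBHI  r0←0x59
6: ✓ CMP  NZCV=0010
7: ✓ MOVPL  r1←0xae
8: ✓ MOVPL  r4←0xc9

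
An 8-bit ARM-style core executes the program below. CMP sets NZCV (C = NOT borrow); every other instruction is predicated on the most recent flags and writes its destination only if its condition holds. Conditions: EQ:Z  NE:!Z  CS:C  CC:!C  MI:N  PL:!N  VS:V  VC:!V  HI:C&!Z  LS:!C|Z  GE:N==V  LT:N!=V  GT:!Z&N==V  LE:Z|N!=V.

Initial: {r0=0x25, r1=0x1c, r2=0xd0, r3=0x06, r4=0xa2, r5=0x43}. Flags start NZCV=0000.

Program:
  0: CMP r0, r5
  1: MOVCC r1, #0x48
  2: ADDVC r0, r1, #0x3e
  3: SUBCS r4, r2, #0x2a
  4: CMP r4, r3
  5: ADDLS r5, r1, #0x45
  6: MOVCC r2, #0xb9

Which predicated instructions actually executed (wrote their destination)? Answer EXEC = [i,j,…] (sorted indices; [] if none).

[0] flags=1000 → (cmp)
[1] flags=1000 CC?T → r1=0x48
[2] flags=1000 VC?T → r0=0x86
[3] flags=1000 CS?F → skip
[4] flags=1010 → (cmp)
[5] flags=1010 LS?F → skip
[6] flags=1010 CC?F → skip

EXEC = [1,2]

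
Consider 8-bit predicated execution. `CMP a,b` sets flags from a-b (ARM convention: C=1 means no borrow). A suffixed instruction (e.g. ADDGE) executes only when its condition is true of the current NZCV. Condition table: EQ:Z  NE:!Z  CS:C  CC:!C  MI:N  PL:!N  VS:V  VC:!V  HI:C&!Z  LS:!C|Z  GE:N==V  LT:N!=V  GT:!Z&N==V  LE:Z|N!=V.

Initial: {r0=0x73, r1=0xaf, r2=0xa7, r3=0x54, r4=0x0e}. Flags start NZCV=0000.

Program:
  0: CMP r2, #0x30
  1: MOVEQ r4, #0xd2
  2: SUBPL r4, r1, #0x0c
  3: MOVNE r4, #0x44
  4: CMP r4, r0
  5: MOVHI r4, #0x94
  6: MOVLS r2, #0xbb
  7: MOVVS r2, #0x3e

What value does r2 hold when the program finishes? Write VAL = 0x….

[0] flags=0011 → (cmp)
[1] flags=0011 EQ?F → skip
[2] flags=0011 PL?T → r4=0xa3
[3] flags=0011 NE?T → r4=0x44
[4] flags=1000 → (cmp)
[5] flags=1000 HI?F → skip
[6] flags=1000 LS?T → r2=0xbb
[7] flags=1000 VS?F → skip

VAL = 0xbb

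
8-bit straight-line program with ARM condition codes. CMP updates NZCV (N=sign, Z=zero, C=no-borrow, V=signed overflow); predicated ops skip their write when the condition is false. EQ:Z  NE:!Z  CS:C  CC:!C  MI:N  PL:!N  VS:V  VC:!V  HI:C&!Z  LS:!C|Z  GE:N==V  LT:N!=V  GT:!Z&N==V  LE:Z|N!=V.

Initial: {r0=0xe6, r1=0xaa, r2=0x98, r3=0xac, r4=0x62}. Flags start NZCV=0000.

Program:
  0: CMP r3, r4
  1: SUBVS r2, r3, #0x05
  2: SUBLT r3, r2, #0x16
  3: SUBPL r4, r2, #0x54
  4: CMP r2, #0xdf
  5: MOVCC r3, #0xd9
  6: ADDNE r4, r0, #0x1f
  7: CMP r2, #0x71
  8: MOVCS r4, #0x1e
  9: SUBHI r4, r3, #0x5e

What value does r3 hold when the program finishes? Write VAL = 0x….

VAL = 0xd9

[0] flags=0011 → (cmp)
[1] flags=0011 VS?T → r2=0xa7
[2] flags=0011 LT?T → r3=0x91
[3] flags=0011 PL?T → r4=0x53
[4] flags=1000 → (cmp)
[5] flags=1000 CC?T → r3=0xd9
[6] flags=1000 NE?T → r4=0x05
[7] flags=0011 → (cmp)
[8] flags=0011 CS?T → r4=0x1e
[9] flags=0011 HI?T → r4=0x7b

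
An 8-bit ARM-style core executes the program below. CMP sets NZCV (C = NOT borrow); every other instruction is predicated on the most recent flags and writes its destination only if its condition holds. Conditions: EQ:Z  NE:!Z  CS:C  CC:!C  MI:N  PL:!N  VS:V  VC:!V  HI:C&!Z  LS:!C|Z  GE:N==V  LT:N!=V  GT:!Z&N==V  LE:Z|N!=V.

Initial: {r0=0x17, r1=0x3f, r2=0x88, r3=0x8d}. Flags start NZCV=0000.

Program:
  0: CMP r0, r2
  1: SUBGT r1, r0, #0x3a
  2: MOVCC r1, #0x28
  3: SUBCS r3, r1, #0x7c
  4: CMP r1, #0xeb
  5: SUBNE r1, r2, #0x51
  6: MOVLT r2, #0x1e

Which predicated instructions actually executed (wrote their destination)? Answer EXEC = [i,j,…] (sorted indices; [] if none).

EXEC = [1,2,5]

0: ✓ CMP  NZCV=1001
1: ✓ SUBGT  r1←0xdd
2: ✓ MOVCC  r1←0x28
3: · SUBCS
4: ✓ CMP  NZCV=0000
5: ✓ SUBNE  r1←0x37
6: · MOVLT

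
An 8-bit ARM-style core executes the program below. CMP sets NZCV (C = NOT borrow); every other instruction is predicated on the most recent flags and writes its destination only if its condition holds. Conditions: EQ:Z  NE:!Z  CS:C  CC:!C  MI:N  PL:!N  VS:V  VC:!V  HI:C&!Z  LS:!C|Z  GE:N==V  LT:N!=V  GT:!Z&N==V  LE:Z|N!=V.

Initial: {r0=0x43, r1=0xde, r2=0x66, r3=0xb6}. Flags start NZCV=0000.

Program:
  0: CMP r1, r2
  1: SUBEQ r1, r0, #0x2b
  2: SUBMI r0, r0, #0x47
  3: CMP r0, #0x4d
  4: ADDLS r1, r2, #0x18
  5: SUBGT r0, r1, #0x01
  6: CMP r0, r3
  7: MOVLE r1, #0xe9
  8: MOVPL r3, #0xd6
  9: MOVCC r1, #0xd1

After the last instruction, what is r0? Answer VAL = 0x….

0: ✓ CMP  NZCV=0011
1: · SUBEQ
2: · SUBMI
3: ✓ CMP  NZCV=1000
4: ✓ ADDLS  r1←0x7e
5: · SUBGT
6: ✓ CMP  NZCV=1001
7: · MOVLE
8: · MOVPL
9: ✓ MOVCC  r1←0xd1

VAL = 0x43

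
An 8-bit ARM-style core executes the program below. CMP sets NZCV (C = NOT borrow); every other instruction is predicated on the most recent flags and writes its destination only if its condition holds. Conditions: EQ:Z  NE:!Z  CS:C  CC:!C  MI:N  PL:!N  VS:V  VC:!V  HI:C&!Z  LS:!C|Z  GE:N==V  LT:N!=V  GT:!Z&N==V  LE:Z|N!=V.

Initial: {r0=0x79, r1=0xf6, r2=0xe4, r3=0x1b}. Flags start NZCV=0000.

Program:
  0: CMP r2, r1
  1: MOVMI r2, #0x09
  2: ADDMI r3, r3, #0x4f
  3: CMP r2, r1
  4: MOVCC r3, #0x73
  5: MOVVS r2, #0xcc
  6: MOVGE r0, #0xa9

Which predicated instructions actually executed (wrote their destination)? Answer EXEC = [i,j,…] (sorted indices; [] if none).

EXEC = [1,2,4,6]

[0] flags=1000 → (cmp)
[1] flags=1000 MI?T → r2=0x09
[2] flags=1000 MI?T → r3=0x6a
[3] flags=0000 → (cmp)
[4] flags=0000 CC?T → r3=0x73
[5] flags=0000 VS?F → skip
[6] flags=0000 GE?T → r0=0xa9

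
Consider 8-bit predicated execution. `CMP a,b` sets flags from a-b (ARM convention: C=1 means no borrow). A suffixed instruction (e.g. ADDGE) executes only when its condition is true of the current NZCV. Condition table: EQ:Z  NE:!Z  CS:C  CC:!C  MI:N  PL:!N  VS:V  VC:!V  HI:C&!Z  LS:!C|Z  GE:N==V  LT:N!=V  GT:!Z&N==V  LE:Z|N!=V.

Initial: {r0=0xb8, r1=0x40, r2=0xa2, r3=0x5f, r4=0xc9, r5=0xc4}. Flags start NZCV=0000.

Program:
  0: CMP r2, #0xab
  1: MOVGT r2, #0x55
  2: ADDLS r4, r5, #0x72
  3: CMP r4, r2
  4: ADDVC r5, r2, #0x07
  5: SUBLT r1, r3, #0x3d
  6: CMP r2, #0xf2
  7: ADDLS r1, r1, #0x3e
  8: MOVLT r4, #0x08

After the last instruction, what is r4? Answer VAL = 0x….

0: ✓ CMP  NZCV=1000
1: · MOVGT
2: ✓ ADDLS  r4←0x36
3: ✓ CMP  NZCV=1001
4: · ADDVC
5: · SUBLT
6: ✓ CMP  NZCV=1000
7: ✓ ADDLS  r1←0x7e
8: ✓ MOVLT  r4←0x08

VAL = 0x08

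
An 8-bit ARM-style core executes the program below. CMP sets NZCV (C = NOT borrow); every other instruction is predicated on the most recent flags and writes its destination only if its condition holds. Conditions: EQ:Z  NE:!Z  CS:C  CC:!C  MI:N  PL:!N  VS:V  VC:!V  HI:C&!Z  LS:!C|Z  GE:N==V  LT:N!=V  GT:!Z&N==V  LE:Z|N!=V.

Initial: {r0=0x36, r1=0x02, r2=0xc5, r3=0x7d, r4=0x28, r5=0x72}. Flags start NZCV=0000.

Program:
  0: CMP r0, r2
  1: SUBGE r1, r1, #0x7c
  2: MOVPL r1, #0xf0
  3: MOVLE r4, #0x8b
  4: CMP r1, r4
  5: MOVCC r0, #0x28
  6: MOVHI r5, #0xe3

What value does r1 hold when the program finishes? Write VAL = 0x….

[0] flags=0000 → (cmp)
[1] flags=0000 GE?T → r1=0x86
[2] flags=0000 PL?T → r1=0xf0
[3] flags=0000 LE?F → skip
[4] flags=1010 → (cmp)
[5] flags=1010 CC?F → skip
[6] flags=1010 HI?T → r5=0xe3

VAL = 0xf0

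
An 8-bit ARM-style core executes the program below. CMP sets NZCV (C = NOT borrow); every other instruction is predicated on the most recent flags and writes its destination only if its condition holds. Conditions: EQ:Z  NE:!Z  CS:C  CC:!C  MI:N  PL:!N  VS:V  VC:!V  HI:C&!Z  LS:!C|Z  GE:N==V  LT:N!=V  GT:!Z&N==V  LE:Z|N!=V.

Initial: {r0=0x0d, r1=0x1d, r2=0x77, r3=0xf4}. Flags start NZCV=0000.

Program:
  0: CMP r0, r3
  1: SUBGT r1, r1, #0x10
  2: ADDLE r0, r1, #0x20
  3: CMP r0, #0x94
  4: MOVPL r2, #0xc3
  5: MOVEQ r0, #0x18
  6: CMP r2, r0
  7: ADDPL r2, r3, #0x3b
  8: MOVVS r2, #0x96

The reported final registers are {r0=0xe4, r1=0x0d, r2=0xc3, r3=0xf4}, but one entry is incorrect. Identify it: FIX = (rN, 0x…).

FIX = (r0, 0x0d)

[0] flags=0000 → (cmp)
[1] flags=0000 GT?T → r1=0x0d
[2] flags=0000 LE?F → skip
[3] flags=0000 → (cmp)
[4] flags=0000 PL?T → r2=0xc3
[5] flags=0000 EQ?F → skip
[6] flags=1010 → (cmp)
[7] flags=1010 PL?F → skip
[8] flags=1010 VS?F → skip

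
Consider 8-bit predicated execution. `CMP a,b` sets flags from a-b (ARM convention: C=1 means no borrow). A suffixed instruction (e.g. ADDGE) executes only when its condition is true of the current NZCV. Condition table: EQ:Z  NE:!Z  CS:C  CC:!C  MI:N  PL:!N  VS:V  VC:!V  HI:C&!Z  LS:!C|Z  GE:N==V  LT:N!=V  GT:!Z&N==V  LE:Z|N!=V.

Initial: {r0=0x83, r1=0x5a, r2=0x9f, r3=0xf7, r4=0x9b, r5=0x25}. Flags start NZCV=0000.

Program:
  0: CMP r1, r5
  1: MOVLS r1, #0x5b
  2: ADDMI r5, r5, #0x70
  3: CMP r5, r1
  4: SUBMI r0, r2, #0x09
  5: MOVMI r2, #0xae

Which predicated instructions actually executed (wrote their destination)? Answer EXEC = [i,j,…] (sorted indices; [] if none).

EXEC = [4,5]

0: ✓ CMP  NZCV=0010
1: · MOVLS
2: · ADDMI
3: ✓ CMP  NZCV=1000
4: ✓ SUBMI  r0←0x96
5: ✓ MOVMI  r2←0xae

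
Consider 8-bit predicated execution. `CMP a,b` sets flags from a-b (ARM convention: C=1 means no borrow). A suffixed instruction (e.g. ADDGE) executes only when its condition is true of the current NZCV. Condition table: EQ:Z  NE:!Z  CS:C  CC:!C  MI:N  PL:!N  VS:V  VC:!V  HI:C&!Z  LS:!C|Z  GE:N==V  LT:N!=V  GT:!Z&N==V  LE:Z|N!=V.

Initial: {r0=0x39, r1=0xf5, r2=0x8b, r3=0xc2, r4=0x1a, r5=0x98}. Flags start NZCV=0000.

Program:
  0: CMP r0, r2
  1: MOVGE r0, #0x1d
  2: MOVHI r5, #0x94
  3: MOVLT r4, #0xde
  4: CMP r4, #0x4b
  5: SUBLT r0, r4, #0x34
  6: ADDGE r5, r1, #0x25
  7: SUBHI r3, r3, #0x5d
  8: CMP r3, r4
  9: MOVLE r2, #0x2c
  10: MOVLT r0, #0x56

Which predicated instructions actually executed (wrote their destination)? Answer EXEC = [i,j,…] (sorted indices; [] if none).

[0] flags=1001 → (cmp)
[1] flags=1001 GE?T → r0=0x1d
[2] flags=1001 HI?F → skip
[3] flags=1001 LT?F → skip
[4] flags=1000 → (cmp)
[5] flags=1000 LT?T → r0=0xe6
[6] flags=1000 GE?F → skip
[7] flags=1000 HI?F → skip
[8] flags=1010 → (cmp)
[9] flags=1010 LE?T → r2=0x2c
[10] flags=1010 LT?T → r0=0x56

EXEC = [1,5,9,10]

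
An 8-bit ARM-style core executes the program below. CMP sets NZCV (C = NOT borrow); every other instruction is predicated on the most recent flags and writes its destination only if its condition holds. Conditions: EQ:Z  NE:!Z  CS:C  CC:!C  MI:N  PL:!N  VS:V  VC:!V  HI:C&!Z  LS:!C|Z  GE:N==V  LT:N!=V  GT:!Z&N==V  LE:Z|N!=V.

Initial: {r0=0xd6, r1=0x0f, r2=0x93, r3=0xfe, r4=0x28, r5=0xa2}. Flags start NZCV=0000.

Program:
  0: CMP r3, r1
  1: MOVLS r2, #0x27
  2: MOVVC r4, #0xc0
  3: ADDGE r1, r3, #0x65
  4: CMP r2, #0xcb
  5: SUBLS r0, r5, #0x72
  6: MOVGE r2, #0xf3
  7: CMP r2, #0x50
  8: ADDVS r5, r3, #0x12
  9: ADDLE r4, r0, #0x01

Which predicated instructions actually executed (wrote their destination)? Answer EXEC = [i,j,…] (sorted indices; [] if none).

EXEC = [2,5,8,9]

0: ✓ CMP  NZCV=1010
1: · MOVLS
2: ✓ MOVVC  r4←0xc0
3: · ADDGE
4: ✓ CMP  NZCV=1000
5: ✓ SUBLS  r0←0x30
6: · MOVGE
7: ✓ CMP  NZCV=0011
8: ✓ ADDVS  r5←0x10
9: ✓ ADDLE  r4←0x31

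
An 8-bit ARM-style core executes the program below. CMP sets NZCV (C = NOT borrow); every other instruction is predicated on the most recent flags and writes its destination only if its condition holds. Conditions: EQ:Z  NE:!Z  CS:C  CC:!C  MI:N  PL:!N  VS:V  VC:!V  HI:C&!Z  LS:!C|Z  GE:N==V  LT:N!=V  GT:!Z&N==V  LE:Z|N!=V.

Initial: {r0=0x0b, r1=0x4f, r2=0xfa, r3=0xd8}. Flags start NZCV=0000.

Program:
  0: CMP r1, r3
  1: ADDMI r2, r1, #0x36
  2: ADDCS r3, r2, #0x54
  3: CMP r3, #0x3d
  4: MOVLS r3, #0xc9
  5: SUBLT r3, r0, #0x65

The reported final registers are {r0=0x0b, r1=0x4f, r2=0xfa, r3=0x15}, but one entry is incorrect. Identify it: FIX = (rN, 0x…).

FIX = (r3, 0xa6)

0: ✓ CMP  NZCV=0000
1: · ADDMI
2: · ADDCS
3: ✓ CMP  NZCV=1010
4: · MOVLS
5: ✓ SUBLT  r3←0xa6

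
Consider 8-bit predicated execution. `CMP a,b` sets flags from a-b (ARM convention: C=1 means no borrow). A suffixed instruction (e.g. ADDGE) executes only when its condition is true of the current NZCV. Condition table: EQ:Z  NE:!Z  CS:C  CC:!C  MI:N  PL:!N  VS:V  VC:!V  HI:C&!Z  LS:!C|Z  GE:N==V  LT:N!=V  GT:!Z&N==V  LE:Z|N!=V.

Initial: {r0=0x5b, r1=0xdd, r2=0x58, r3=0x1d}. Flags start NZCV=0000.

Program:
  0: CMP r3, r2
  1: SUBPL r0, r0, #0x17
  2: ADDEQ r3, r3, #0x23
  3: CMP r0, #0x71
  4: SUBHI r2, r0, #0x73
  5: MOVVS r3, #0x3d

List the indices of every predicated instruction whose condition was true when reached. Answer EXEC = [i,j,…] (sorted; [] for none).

EXEC = []

[0] flags=1000 → (cmp)
[1] flags=1000 PL?F → skip
[2] flags=1000 EQ?F → skip
[3] flags=1000 → (cmp)
[4] flags=1000 HI?F → skip
[5] flags=1000 VS?F → skip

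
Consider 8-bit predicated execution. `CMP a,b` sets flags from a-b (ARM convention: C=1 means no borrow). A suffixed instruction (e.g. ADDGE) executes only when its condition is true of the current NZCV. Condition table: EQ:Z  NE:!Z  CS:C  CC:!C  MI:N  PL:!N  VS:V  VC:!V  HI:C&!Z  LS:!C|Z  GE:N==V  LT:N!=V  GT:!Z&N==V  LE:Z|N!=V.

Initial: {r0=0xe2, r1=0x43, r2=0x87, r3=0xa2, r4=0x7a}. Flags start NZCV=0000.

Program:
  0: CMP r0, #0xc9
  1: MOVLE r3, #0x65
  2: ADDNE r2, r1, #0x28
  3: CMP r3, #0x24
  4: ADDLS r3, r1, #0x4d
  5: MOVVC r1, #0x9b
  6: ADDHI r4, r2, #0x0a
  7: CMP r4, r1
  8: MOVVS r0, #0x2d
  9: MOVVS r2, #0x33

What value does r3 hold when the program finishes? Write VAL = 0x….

0: ✓ CMP  NZCV=0010
1: · MOVLE
2: ✓ ADDNE  r2←0x6b
3: ✓ CMP  NZCV=0011
4: · ADDLS
5: · MOVVC
6: ✓ ADDHI  r4←0x75
7: ✓ CMP  NZCV=0010
8: · MOVVS
9: · MOVVS

VAL = 0xa2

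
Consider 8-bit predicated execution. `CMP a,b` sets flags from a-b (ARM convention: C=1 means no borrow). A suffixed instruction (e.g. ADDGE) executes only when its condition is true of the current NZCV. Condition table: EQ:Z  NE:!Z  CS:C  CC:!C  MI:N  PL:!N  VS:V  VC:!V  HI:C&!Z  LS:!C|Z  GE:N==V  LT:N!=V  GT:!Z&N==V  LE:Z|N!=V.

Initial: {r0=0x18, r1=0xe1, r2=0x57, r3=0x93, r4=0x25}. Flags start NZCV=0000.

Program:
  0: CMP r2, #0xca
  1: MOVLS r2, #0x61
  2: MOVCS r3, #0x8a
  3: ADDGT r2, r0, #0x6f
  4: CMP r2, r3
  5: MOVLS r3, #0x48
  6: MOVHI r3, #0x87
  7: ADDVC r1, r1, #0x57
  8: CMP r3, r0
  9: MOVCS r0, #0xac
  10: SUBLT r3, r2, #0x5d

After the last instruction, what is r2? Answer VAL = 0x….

[0] flags=1001 → (cmp)
[1] flags=1001 LS?T → r2=0x61
[2] flags=1001 CS?F → skip
[3] flags=1001 GT?T → r2=0x87
[4] flags=1000 → (cmp)
[5] flags=1000 LS?T → r3=0x48
[6] flags=1000 HI?F → skip
[7] flags=1000 VC?T → r1=0x38
[8] flags=0010 → (cmp)
[9] flags=0010 CS?T → r0=0xac
[10] flags=0010 LT?F → skip

VAL = 0x87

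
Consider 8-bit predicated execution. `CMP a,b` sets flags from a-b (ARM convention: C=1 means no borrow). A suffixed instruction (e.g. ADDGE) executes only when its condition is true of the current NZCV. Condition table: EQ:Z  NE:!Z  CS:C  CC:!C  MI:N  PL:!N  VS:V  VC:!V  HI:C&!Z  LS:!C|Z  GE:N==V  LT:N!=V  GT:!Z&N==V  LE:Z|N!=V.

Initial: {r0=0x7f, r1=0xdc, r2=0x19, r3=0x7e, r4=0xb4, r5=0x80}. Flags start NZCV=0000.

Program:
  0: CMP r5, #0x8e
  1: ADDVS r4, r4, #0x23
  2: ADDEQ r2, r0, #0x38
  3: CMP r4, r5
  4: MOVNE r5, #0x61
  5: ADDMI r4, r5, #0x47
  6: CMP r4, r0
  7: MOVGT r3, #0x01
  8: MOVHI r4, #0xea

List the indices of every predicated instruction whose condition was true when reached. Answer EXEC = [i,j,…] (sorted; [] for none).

EXEC = [4,8]

[0] flags=1000 → (cmp)
[1] flags=1000 VS?F → skip
[2] flags=1000 EQ?F → skip
[3] flags=0010 → (cmp)
[4] flags=0010 NE?T → r5=0x61
[5] flags=0010 MI?F → skip
[6] flags=0011 → (cmp)
[7] flags=0011 GT?F → skip
[8] flags=0011 HI?T → r4=0xea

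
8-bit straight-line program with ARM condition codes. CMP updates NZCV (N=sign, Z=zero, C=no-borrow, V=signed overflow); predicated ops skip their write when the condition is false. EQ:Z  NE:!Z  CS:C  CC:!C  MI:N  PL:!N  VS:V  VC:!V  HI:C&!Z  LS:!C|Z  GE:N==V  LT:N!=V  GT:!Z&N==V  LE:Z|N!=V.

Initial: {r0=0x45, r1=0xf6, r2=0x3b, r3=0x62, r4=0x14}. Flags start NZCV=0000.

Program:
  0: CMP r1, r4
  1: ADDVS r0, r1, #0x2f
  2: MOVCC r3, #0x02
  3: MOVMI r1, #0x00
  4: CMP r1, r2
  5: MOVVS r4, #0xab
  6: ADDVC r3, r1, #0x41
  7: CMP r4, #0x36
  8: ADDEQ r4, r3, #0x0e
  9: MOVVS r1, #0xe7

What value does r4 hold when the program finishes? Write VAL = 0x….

0: ✓ CMP  NZCV=1010
1: · ADDVS
2: · MOVCC
3: ✓ MOVMI  r1←0x00
4: ✓ CMP  NZCV=1000
5: · MOVVS
6: ✓ ADDVC  r3←0x41
7: ✓ CMP  NZCV=1000
8: · ADDEQ
9: · MOVVS

VAL = 0x14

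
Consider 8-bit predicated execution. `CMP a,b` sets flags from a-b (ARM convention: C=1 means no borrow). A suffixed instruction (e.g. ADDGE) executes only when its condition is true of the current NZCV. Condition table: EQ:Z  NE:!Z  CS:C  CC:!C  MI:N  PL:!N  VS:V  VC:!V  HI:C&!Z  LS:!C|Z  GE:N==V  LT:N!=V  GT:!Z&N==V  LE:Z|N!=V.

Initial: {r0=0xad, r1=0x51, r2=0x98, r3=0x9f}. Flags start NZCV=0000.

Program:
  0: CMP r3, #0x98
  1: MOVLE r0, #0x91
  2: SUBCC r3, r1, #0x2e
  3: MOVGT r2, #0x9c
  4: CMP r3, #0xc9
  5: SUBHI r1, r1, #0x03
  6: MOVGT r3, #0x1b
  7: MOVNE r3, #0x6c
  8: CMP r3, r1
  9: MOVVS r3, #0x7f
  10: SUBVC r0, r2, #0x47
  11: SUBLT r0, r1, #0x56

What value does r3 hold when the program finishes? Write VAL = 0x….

[0] flags=0010 → (cmp)
[1] flags=0010 LE?F → skip
[2] flags=0010 CC?F → skip
[3] flags=0010 GT?T → r2=0x9c
[4] flags=1000 → (cmp)
[5] flags=1000 HI?F → skip
[6] flags=1000 GT?F → skip
[7] flags=1000 NE?T → r3=0x6c
[8] flags=0010 → (cmp)
[9] flags=0010 VS?F → skip
[10] flags=0010 VC?T → r0=0x55
[11] flags=0010 LT?F → skip

VAL = 0x6c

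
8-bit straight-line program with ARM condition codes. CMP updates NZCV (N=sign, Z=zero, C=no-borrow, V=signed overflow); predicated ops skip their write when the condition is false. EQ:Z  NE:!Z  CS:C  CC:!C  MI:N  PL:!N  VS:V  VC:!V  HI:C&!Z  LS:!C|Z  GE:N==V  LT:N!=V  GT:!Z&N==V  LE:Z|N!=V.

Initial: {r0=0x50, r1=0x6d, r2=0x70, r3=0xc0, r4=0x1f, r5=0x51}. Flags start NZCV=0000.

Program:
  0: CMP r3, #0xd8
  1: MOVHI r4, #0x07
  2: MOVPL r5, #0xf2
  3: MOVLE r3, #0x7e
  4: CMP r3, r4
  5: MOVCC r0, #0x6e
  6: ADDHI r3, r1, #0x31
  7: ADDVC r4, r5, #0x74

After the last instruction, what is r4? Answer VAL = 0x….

0: ✓ CMP  NZCV=1000
1: · MOVHI
2: · MOVPL
3: ✓ MOVLE  r3←0x7e
4: ✓ CMP  NZCV=0010
5: · MOVCC
6: ✓ ADDHI  r3←0x9e
7: ✓ ADDVC  r4←0xc5

VAL = 0xc5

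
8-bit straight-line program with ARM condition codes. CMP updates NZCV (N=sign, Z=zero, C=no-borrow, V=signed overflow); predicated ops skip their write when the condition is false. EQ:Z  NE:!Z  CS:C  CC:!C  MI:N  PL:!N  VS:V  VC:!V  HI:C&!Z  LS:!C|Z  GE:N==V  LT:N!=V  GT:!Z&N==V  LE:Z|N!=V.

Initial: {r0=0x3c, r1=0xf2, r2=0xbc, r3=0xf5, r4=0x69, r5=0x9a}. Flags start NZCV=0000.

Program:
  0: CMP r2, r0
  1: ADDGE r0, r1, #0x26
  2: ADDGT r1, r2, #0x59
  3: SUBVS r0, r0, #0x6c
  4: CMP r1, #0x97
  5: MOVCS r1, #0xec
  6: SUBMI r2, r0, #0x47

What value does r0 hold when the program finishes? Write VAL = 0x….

VAL = 0x3c

0: ✓ CMP  NZCV=1010
1: · ADDGE
2: · ADDGT
3: · SUBVS
4: ✓ CMP  NZCV=0010
5: ✓ MOVCS  r1←0xec
6: · SUBMI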